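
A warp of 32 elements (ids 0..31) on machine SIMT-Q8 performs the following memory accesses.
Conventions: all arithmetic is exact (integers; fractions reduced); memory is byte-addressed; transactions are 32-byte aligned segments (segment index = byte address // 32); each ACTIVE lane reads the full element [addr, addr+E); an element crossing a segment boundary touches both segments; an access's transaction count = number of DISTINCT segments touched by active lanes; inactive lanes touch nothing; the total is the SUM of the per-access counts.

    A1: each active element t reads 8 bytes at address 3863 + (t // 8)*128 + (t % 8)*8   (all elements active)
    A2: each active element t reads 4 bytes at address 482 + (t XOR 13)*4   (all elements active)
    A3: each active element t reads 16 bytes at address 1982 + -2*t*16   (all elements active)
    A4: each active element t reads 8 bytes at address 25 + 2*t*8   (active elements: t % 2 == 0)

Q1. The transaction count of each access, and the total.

A1: 12 transactions
A2: 5 transactions
A3: 33 transactions
A4: 17 transactions

Answer: 12,5,33,17; total 67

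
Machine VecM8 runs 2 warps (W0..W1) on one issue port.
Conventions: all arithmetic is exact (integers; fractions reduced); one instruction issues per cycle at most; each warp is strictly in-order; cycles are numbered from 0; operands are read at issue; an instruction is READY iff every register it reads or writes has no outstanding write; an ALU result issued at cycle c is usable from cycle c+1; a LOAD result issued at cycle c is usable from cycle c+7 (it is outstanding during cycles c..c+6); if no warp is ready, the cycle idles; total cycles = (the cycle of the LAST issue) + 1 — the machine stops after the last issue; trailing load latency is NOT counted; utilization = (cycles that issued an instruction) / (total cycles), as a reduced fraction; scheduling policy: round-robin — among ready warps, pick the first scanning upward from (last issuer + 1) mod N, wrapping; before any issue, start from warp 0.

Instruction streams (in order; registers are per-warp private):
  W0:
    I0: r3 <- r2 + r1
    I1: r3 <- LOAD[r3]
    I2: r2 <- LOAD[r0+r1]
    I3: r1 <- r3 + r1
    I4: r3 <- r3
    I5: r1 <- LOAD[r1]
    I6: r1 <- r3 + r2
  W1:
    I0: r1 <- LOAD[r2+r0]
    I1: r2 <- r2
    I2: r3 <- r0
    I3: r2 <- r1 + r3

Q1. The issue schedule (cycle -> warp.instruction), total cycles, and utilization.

cycle 0: W0.I0
cycle 1: W1.I0
cycle 2: W0.I1
cycle 3: W1.I1
cycle 4: W0.I2
cycle 5: W1.I2
cycle 6: idle
cycle 7: idle
cycle 8: W1.I3
cycle 9: W0.I3
cycle 10: W0.I4
cycle 11: W0.I5
cycle 12: idle
cycle 13: idle
cycle 14: idle
cycle 15: idle
cycle 16: idle
cycle 17: idle
cycle 18: W0.I6

Answer: 19 cycles, utilization 11/19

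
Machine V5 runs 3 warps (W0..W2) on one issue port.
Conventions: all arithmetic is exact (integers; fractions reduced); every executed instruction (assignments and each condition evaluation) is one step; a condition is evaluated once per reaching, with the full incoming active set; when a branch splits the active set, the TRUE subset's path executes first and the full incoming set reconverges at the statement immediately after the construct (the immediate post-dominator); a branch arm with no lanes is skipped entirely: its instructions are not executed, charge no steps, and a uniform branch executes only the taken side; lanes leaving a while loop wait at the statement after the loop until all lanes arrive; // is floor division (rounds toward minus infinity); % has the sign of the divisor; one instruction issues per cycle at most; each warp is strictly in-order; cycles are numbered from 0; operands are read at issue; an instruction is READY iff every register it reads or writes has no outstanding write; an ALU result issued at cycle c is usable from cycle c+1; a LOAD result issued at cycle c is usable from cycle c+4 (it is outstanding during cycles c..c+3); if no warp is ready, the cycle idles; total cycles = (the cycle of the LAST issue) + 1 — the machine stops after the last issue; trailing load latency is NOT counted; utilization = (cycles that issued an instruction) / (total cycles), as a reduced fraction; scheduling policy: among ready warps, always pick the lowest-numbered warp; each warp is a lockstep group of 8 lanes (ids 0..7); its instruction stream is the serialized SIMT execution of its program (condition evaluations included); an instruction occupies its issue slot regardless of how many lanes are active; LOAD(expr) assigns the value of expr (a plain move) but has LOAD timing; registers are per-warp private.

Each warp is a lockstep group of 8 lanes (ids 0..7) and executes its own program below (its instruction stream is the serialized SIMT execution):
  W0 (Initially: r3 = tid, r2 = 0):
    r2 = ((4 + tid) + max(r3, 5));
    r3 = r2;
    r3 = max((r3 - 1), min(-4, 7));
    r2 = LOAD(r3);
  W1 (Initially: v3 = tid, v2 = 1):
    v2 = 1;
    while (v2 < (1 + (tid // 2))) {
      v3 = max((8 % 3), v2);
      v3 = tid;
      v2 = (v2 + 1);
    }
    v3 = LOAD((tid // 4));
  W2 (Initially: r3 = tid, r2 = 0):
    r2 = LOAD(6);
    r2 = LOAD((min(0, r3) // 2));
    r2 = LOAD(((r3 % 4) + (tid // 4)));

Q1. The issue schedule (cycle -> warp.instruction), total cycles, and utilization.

cycle 0: W0.I0
cycle 1: W0.I1
cycle 2: W0.I2
cycle 3: W0.I3
cycle 4: W1.I0
cycle 5: W1.I1
cycle 6: W1.I2
cycle 7: W1.I3
cycle 8: W1.I4
cycle 9: W1.I5
cycle 10: W1.I6
cycle 11: W1.I7
cycle 12: W1.I8
cycle 13: W1.I9
cycle 14: W1.I10
cycle 15: W1.I11
cycle 16: W1.I12
cycle 17: W1.I13
cycle 18: W1.I14
cycle 19: W2.I0
cycle 20: idle
cycle 21: idle
cycle 22: idle
cycle 23: W2.I1
cycle 24: idle
cycle 25: idle
cycle 26: idle
cycle 27: W2.I2

Answer: 28 cycles, utilization 11/14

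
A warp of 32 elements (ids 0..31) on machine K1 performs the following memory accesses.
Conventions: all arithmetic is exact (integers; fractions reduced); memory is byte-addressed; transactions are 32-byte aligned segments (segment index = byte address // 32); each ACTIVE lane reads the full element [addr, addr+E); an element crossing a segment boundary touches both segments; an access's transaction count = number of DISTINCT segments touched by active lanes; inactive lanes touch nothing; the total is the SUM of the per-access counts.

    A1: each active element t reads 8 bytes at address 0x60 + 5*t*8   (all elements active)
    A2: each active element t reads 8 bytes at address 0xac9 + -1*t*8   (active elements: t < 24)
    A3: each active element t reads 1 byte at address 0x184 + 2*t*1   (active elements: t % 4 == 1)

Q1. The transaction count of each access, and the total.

A1: 32 transactions
A2: 7 transactions
A3: 2 transactions

Answer: 32,7,2; total 41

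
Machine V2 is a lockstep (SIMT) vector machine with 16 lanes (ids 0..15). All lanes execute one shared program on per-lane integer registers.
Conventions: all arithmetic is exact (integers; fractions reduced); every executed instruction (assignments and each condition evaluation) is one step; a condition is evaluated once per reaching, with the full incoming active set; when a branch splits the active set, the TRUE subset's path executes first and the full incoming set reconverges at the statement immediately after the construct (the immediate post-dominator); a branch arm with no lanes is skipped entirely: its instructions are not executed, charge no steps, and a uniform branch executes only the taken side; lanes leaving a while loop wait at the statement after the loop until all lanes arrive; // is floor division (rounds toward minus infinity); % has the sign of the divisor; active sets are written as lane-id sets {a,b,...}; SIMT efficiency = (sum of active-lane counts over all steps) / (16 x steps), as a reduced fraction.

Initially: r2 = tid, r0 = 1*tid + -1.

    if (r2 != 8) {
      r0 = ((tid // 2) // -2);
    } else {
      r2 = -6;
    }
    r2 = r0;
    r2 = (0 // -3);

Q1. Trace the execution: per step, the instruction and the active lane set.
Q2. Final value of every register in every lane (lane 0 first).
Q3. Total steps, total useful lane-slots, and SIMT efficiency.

step 0: eval (r2 != 8)               {0,1,2,3,4,5,6,7,8,9,10,11,12,13,14,15}
step 1: r0 <- ((tid // 2) // -2)     {0,1,2,3,4,5,6,7,9,10,11,12,13,14,15}
step 2: r2 <- -6                     {8}
step 3: r2 <- r0                     {0,1,2,3,4,5,6,7,8,9,10,11,12,13,14,15}
step 4: r2 <- (0 // -3)              {0,1,2,3,4,5,6,7,8,9,10,11,12,13,14,15}

Answer: 5 steps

r2: 0,0,0,0,0,0,0,0,0,0,0,0,0,0,0,0
r0: 0,0,-1,-1,-1,-1,-2,-2,7,-2,-3,-3,-3,-3,-4,-4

steps = 5; useful = 64; efficiency = 64/80 = 4/5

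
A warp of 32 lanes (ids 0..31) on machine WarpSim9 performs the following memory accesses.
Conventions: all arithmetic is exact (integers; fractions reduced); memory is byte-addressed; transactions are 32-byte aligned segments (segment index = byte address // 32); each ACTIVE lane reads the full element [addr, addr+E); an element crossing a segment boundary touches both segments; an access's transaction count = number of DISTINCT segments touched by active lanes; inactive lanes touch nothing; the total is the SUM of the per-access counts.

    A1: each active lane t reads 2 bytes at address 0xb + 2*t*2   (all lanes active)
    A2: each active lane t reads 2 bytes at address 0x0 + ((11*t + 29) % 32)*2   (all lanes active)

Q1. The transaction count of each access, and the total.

A1: 5 transactions
A2: 2 transactions

Answer: 5,2; total 7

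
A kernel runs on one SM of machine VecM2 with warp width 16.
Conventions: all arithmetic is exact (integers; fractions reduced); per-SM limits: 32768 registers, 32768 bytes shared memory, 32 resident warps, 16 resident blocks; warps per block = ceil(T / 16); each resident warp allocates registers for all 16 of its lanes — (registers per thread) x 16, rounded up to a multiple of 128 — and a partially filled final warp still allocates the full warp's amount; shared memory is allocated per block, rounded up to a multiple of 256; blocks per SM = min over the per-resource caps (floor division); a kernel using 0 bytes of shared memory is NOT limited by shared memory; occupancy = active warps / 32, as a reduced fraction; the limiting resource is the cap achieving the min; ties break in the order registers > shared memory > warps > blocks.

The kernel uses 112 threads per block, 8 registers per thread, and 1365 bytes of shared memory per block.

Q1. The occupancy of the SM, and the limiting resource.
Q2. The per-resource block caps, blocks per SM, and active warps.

Answer: occupancy 7/8, limited by warps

registers: 36 blocks
shared memory: 21 blocks
warps: 4 blocks
blocks: 16 blocks

Answer: 4 blocks, 28 active warps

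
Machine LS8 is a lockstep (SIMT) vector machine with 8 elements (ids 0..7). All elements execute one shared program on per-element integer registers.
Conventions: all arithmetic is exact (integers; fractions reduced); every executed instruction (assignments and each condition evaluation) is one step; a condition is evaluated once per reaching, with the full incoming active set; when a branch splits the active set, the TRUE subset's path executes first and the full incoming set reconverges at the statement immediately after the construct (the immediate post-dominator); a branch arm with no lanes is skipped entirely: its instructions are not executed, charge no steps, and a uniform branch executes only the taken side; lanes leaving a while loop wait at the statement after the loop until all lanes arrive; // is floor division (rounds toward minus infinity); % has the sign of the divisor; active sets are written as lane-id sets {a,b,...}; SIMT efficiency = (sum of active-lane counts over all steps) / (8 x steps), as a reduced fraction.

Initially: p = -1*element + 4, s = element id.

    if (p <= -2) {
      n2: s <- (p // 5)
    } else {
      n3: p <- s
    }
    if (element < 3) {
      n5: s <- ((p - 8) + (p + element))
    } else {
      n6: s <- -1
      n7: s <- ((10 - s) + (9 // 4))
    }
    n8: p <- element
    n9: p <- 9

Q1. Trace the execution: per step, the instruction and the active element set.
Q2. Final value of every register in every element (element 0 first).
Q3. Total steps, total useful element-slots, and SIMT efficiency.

step 0: eval (p <= -2)               {0,1,2,3,4,5,6,7}
step 1: s <- (p // 5)                {6,7}
step 2: p <- s                       {0,1,2,3,4,5}
step 3: eval (element < 3)           {0,1,2,3,4,5,6,7}
step 4: s <- ((p - 8) + (p + element)) {0,1,2}
step 5: s <- -1                      {3,4,5,6,7}
step 6: s <- ((10 - s) + (9 // 4))   {3,4,5,6,7}
step 7: p <- element                 {0,1,2,3,4,5,6,7}
step 8: p <- 9                       {0,1,2,3,4,5,6,7}

Answer: 9 steps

p: 9,9,9,9,9,9,9,9
s: -8,-5,-2,13,13,13,13,13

steps = 9; useful = 53; efficiency = 53/72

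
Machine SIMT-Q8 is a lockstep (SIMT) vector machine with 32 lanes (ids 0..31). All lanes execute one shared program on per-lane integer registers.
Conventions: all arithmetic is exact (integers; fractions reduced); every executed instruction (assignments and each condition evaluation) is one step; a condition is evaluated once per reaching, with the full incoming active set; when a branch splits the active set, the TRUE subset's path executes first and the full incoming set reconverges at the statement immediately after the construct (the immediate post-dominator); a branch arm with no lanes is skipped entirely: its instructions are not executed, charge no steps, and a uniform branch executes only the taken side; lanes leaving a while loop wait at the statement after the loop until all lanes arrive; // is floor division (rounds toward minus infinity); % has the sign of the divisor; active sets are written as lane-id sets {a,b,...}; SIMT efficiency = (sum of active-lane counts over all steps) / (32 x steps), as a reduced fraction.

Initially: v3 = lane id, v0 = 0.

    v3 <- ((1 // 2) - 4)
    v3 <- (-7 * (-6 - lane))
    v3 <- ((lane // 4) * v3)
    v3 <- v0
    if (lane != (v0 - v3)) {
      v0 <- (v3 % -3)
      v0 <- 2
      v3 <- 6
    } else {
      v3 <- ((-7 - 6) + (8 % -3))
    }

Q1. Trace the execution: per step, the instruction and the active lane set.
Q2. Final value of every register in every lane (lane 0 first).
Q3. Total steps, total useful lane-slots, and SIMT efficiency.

step 0: v3 <- ((1 // 2) - 4)         {0,1,2,3,4,5,6,7,8,9,10,11,12,13,14,15,16,17,18,19,20,21,22,23,24,25,26,27,28,29,30,31}
step 1: v3 <- (-7 * (-6 - lane))     {0,1,2,3,4,5,6,7,8,9,10,11,12,13,14,15,16,17,18,19,20,21,22,23,24,25,26,27,28,29,30,31}
step 2: v3 <- ((lane // 4) * v3)     {0,1,2,3,4,5,6,7,8,9,10,11,12,13,14,15,16,17,18,19,20,21,22,23,24,25,26,27,28,29,30,31}
step 3: v3 <- v0                     {0,1,2,3,4,5,6,7,8,9,10,11,12,13,14,15,16,17,18,19,20,21,22,23,24,25,26,27,28,29,30,31}
step 4: eval (lane != (v0 - v3))     {0,1,2,3,4,5,6,7,8,9,10,11,12,13,14,15,16,17,18,19,20,21,22,23,24,25,26,27,28,29,30,31}
step 5: v0 <- (v3 % -3)              {1,2,3,4,5,6,7,8,9,10,11,12,13,14,15,16,17,18,19,20,21,22,23,24,25,26,27,28,29,30,31}
step 6: v0 <- 2                      {1,2,3,4,5,6,7,8,9,10,11,12,13,14,15,16,17,18,19,20,21,22,23,24,25,26,27,28,29,30,31}
step 7: v3 <- 6                      {1,2,3,4,5,6,7,8,9,10,11,12,13,14,15,16,17,18,19,20,21,22,23,24,25,26,27,28,29,30,31}
step 8: v3 <- ((-7 - 6) + (8 % -3))  {0}

Answer: 9 steps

v3: -14,6,6,6,6,6,6,6,6,6,6,6,6,6,6,6,6,6,6,6,6,6,6,6,6,6,6,6,6,6,6,6
v0: 0,2,2,2,2,2,2,2,2,2,2,2,2,2,2,2,2,2,2,2,2,2,2,2,2,2,2,2,2,2,2,2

steps = 9; useful = 254; efficiency = 254/288 = 127/144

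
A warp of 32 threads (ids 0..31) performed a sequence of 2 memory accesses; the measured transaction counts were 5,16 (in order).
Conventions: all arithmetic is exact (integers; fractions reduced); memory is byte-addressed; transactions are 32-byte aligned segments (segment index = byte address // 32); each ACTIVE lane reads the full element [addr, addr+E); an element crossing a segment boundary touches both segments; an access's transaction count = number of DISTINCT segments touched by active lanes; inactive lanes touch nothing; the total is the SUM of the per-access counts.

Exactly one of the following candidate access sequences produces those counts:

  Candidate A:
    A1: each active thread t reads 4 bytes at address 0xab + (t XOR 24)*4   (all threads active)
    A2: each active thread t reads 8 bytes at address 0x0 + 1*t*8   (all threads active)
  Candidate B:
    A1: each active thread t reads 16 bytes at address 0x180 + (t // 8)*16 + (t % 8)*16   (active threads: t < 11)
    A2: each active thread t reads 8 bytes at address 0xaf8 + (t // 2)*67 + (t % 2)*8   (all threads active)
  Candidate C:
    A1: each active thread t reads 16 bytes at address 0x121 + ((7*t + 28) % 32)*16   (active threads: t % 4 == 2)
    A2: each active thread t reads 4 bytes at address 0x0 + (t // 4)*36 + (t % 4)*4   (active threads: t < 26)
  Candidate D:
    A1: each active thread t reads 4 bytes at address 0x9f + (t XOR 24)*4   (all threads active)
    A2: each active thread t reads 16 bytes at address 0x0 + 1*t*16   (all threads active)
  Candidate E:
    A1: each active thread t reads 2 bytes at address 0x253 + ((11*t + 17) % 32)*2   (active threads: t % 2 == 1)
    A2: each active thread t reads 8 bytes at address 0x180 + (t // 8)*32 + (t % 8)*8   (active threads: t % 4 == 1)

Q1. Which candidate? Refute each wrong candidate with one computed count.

A: A2 gives 8 transactions, not 16
B: A1 gives 4 transactions, not 5
C: A1 gives 8 transactions, not 5
E: A1 gives 3 transactions, not 5
D: all counts match (5,16)

Answer: D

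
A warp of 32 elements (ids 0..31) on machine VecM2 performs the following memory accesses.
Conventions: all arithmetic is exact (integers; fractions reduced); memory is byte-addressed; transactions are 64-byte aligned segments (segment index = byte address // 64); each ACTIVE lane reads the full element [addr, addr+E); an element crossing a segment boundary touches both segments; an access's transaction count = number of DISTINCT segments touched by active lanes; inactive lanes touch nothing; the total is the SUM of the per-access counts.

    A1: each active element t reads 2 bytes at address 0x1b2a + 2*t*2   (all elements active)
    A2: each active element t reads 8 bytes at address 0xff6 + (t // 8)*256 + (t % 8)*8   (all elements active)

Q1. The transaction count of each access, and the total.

A1: 3 transactions
A2: 8 transactions

Answer: 3,8; total 11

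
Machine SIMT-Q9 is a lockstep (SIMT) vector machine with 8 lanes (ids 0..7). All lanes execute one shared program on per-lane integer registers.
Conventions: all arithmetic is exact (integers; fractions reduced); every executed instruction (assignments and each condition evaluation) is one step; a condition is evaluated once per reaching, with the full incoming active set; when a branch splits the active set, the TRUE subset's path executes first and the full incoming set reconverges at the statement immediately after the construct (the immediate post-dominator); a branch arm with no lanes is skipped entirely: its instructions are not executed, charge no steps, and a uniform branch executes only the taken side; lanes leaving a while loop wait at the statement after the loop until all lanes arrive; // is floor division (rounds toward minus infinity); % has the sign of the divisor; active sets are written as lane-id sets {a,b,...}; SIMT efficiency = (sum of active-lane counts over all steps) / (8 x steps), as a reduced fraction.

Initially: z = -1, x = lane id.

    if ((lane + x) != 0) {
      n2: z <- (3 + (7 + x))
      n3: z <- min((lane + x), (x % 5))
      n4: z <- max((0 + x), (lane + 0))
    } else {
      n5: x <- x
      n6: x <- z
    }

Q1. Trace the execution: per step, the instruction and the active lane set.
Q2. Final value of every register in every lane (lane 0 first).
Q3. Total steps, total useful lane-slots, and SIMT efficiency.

step 0: eval ((lane + x) != 0)       {0,1,2,3,4,5,6,7}
step 1: z <- (3 + (7 + x))           {1,2,3,4,5,6,7}
step 2: z <- min((lane + x), (x % 5)) {1,2,3,4,5,6,7}
step 3: z <- max((0 + x), (lane + 0)) {1,2,3,4,5,6,7}
step 4: x <- x                       {0}
step 5: x <- z                       {0}

Answer: 6 steps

z: -1,1,2,3,4,5,6,7
x: -1,1,2,3,4,5,6,7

steps = 6; useful = 31; efficiency = 31/48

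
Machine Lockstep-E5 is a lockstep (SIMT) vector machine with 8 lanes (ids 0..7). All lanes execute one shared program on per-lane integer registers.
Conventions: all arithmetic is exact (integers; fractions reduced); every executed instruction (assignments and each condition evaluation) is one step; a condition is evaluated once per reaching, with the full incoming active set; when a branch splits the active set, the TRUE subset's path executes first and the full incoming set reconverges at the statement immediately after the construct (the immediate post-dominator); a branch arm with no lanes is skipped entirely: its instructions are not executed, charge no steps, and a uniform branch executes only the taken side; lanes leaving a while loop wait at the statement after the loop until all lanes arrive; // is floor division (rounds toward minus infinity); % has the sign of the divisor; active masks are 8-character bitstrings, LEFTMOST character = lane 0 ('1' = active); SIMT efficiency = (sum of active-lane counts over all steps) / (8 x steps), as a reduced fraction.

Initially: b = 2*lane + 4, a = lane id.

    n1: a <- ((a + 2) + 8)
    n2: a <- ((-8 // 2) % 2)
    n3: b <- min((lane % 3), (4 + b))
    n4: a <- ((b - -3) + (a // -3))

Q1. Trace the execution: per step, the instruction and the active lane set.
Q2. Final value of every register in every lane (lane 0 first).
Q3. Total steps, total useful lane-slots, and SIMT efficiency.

step 0: a <- ((a + 2) + 8)           11111111
step 1: a <- ((-8 // 2) % 2)         11111111
step 2: b <- min((lane % 3), (4 + b)) 11111111
step 3: a <- ((b - -3) + (a // -3))  11111111

Answer: 4 steps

b: 0,1,2,0,1,2,0,1
a: 3,4,5,3,4,5,3,4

steps = 4; useful = 32; efficiency = 32/32 = 1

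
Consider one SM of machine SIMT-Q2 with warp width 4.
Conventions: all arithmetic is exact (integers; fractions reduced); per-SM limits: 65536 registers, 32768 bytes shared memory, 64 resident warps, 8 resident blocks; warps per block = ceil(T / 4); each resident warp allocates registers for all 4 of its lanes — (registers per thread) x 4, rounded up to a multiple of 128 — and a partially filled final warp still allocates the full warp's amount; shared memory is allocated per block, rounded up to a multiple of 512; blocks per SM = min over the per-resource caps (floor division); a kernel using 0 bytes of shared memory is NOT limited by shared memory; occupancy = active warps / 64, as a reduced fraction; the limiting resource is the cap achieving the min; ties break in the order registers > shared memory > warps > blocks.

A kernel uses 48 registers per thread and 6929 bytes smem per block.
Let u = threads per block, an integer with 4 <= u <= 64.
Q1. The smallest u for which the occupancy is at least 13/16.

Answer: u = 49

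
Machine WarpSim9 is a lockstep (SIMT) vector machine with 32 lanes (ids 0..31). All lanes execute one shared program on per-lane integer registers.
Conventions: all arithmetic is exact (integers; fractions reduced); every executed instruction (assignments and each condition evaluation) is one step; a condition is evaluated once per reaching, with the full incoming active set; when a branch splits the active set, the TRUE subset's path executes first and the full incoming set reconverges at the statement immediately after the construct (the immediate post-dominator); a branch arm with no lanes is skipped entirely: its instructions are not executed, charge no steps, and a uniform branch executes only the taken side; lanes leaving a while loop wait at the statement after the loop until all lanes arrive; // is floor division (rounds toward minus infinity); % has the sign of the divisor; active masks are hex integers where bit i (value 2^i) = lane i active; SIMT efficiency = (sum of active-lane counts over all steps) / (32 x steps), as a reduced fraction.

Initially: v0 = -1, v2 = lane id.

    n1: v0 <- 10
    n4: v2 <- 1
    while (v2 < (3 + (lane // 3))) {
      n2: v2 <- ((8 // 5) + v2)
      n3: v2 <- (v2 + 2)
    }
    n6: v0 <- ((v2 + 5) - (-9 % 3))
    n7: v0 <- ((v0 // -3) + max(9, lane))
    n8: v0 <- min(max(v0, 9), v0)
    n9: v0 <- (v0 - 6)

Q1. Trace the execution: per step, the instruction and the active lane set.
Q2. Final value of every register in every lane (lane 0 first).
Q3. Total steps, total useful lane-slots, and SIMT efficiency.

step 0: v0 <- 10                     0xffffffff
step 1: v2 <- 1                      0xffffffff
step 2: eval (v2 < (3 + (lane // 3))) 0xffffffff
step 3: v2 <- ((8 // 5) + v2)        0xffffffff
step 4: v2 <- (v2 + 2)               0xffffffff
step 5: eval (v2 < (3 + (lane // 3))) 0xffffffff
step 6: v2 <- ((8 // 5) + v2)        0xffffffc0
step 7: v2 <- (v2 + 2)               0xffffffc0
step 8: eval (v2 < (3 + (lane // 3))) 0xffffffc0
step 9: v2 <- ((8 // 5) + v2)        0xffff8000
step 10: v2 <- (v2 + 2)               0xffff8000
step 11: eval (v2 < (3 + (lane // 3))) 0xffff8000
step 12: v2 <- ((8 // 5) + v2)        0xff000000
step 13: v2 <- (v2 + 2)               0xff000000
step 14: eval (v2 < (3 + (lane // 3))) 0xff000000
step 15: v0 <- ((v2 + 5) - (-9 % 3))  0xffffffff
step 16: v0 <- ((v0 // -3) + max(9, lane)) 0xffffffff
step 17: v0 <- min(max(v0, 9), v0)    0xffffffff
step 18: v0 <- (v0 - 6)               0xffffffff

Answer: 19 steps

v0: 0,0,0,0,0,0,-1,-1,-1,-1,0,1,2,3,4,4,5,6,7,8,9,10,11,12,12,13,14,15,16,17,18,19
v2: 4,4,4,4,4,4,7,7,7,7,7,7,7,7,7,10,10,10,10,10,10,10,10,10,13,13,13,13,13,13,13,13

steps = 19; useful = 473; efficiency = 473/608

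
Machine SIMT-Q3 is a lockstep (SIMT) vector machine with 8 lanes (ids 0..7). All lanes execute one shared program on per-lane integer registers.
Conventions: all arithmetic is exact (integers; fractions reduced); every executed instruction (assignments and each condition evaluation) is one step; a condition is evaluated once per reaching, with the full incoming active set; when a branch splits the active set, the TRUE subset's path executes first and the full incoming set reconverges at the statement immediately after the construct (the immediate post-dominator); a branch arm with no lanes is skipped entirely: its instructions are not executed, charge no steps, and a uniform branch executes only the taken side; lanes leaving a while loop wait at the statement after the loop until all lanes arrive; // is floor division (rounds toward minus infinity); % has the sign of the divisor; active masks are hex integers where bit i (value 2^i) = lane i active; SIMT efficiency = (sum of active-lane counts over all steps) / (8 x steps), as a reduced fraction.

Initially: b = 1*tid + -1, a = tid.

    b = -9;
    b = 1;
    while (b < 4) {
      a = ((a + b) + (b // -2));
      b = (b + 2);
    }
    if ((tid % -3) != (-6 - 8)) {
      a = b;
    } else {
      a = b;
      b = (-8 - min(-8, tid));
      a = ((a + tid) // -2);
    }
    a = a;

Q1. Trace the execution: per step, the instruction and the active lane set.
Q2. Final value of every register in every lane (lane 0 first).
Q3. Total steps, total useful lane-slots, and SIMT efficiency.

step 0: b <- -9                      0xff
step 1: b <- 1                       0xff
step 2: eval (b < 4)                 0xff
step 3: a <- ((a + b) + (b // -2))   0xff
step 4: b <- (b + 2)                 0xff
step 5: eval (b < 4)                 0xff
step 6: a <- ((a + b) + (b // -2))   0xff
step 7: b <- (b + 2)                 0xff
step 8: eval (b < 4)                 0xff
step 9: eval ((tid % -3) != (-6 - 8)) 0xff
step 10: a <- b                       0xff
step 11: a <- a                       0xff

Answer: 12 steps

b: 5,5,5,5,5,5,5,5
a: 5,5,5,5,5,5,5,5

steps = 12; useful = 96; efficiency = 96/96 = 1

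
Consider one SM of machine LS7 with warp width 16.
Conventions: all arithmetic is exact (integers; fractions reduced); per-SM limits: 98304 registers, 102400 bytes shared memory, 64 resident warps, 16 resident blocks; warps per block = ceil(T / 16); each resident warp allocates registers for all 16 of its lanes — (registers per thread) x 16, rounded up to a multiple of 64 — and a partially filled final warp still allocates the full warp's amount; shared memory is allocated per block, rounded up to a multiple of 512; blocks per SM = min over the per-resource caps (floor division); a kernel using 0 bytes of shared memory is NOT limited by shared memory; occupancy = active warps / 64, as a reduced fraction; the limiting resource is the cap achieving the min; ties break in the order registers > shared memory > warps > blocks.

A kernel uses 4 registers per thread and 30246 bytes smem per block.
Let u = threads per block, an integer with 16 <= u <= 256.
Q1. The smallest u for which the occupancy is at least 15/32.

Answer: u = 145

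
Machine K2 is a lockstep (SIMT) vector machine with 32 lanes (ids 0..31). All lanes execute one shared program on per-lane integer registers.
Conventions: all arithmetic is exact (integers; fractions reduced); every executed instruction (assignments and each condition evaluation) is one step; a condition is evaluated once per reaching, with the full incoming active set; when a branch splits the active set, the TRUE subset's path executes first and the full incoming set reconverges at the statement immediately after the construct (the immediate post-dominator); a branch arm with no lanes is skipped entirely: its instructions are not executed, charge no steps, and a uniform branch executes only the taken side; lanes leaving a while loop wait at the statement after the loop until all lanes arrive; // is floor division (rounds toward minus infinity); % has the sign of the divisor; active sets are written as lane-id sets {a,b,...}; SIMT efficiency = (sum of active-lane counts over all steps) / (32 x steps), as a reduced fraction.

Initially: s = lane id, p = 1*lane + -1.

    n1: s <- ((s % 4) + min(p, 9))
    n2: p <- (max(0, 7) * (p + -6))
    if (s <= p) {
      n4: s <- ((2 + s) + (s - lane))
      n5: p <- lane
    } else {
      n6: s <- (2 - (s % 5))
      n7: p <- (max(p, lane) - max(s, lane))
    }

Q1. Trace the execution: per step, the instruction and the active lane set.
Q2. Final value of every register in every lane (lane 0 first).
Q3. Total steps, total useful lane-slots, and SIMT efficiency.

step 0: s <- ((s % 4) + min(p, 9))   {0,1,2,3,4,5,6,7,8,9,10,11,12,13,14,15,16,17,18,19,20,21,22,23,24,25,26,27,28,29,30,31}
step 1: p <- (max(0, 7) * (p + -6))  {0,1,2,3,4,5,6,7,8,9,10,11,12,13,14,15,16,17,18,19,20,21,22,23,24,25,26,27,28,29,30,31}
step 2: eval (s <= p)                {0,1,2,3,4,5,6,7,8,9,10,11,12,13,14,15,16,17,18,19,20,21,22,23,24,25,26,27,28,29,30,31}
step 3: s <- ((2 + s) + (s - lane))  {8,9,10,11,12,13,14,15,16,17,18,19,20,21,22,23,24,25,26,27,28,29,30,31}
step 4: p <- lane                    {8,9,10,11,12,13,14,15,16,17,18,19,20,21,22,23,24,25,26,27,28,29,30,31}
step 5: s <- (2 - (s % 5))           {0,1,2,3,4,5,6,7}
step 6: p <- (max(p, lane) - max(s, lane)) {0,1,2,3,4,5,6,7}

Answer: 7 steps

s: -2,1,-1,2,-1,2,0,-2,8,11,14,15,8,9,10,11,4,5,6,7,0,1,2,3,-4,-3,-2,-1,-8,-7,-6,-5
p: 0,0,0,0,0,0,0,0,8,9,10,11,12,13,14,15,16,17,18,19,20,21,22,23,24,25,26,27,28,29,30,31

steps = 7; useful = 160; efficiency = 160/224 = 5/7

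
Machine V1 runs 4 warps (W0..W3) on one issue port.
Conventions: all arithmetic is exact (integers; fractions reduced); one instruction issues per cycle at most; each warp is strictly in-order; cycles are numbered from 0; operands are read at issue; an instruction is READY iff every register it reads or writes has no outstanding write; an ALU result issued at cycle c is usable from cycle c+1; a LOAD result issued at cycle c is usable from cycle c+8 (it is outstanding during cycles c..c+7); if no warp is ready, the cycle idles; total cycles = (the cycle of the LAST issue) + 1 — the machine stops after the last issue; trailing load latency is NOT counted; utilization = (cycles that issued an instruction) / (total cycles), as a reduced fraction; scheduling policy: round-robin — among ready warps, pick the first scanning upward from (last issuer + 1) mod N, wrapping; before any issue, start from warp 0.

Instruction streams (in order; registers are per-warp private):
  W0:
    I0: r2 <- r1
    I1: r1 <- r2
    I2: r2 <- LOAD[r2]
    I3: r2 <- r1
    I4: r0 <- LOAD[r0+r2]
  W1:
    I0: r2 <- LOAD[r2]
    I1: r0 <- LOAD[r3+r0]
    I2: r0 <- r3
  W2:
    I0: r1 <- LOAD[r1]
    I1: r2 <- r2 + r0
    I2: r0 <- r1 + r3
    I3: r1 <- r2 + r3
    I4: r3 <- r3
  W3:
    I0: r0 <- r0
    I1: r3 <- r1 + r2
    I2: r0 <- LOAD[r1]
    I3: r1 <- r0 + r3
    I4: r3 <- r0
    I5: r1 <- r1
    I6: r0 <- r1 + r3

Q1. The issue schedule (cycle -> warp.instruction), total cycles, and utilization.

cycle 0: W0.I0
cycle 1: W1.I0
cycle 2: W2.I0
cycle 3: W3.I0
cycle 4: W0.I1
cycle 5: W1.I1
cycle 6: W2.I1
cycle 7: W3.I1
cycle 8: W0.I2
cycle 9: W3.I2
cycle 10: W2.I2
cycle 11: W2.I3
cycle 12: W2.I4
cycle 13: W1.I2
cycle 14: idle
cycle 15: idle
cycle 16: W0.I3
cycle 17: W3.I3
cycle 18: W0.I4
cycle 19: W3.I4
cycle 20: W3.I5
cycle 21: W3.I6

Answer: 22 cycles, utilization 10/11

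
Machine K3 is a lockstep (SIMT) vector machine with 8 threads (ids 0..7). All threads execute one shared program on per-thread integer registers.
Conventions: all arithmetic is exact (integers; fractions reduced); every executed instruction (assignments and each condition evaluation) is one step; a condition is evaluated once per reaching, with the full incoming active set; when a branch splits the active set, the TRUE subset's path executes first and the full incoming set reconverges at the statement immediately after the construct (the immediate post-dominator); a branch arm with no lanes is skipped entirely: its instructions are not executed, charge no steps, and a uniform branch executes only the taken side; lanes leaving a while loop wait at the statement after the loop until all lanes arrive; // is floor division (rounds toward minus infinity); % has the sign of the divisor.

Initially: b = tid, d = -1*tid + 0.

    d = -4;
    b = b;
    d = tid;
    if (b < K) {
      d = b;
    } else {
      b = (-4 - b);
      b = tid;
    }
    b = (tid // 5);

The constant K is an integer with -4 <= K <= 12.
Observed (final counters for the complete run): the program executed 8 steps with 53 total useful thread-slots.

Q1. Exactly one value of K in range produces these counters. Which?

Answer: K = 3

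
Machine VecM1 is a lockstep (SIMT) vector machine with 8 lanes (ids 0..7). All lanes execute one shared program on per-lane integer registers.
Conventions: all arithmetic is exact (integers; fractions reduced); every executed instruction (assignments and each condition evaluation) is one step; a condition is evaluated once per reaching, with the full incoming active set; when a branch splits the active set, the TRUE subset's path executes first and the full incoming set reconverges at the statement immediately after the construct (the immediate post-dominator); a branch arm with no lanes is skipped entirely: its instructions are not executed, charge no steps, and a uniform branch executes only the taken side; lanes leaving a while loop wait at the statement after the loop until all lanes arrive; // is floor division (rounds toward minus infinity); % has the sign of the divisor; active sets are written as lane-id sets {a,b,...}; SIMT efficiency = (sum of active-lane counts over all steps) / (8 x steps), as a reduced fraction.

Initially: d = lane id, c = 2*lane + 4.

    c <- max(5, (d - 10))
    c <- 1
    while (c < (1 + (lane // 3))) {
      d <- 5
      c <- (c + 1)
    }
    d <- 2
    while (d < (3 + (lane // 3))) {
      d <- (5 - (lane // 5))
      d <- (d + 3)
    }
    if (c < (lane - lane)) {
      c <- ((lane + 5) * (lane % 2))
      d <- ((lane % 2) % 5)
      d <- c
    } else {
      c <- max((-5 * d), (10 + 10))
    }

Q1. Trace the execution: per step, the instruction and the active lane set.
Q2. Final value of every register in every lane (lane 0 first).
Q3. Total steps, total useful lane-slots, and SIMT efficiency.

step 0: c <- max(5, (d - 10))        {0,1,2,3,4,5,6,7}
step 1: c <- 1                       {0,1,2,3,4,5,6,7}
step 2: eval (c < (1 + (lane // 3))) {0,1,2,3,4,5,6,7}
step 3: d <- 5                       {3,4,5,6,7}
step 4: c <- (c + 1)                 {3,4,5,6,7}
step 5: eval (c < (1 + (lane // 3))) {3,4,5,6,7}
step 6: d <- 5                       {6,7}
step 7: c <- (c + 1)                 {6,7}
step 8: eval (c < (1 + (lane // 3))) {6,7}
step 9: d <- 2                       {0,1,2,3,4,5,6,7}
step 10: eval (d < (3 + (lane // 3))) {0,1,2,3,4,5,6,7}
step 11: d <- (5 - (lane // 5))       {0,1,2,3,4,5,6,7}
step 12: d <- (d + 3)                 {0,1,2,3,4,5,6,7}
step 13: eval (d < (3 + (lane // 3))) {0,1,2,3,4,5,6,7}
step 14: eval (c < (lane - lane))     {0,1,2,3,4,5,6,7}
step 15: c <- max((-5 * d), (10 + 10)) {0,1,2,3,4,5,6,7}

Answer: 16 steps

d: 8,8,8,8,8,7,7,7
c: 20,20,20,20,20,20,20,20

steps = 16; useful = 101; efficiency = 101/128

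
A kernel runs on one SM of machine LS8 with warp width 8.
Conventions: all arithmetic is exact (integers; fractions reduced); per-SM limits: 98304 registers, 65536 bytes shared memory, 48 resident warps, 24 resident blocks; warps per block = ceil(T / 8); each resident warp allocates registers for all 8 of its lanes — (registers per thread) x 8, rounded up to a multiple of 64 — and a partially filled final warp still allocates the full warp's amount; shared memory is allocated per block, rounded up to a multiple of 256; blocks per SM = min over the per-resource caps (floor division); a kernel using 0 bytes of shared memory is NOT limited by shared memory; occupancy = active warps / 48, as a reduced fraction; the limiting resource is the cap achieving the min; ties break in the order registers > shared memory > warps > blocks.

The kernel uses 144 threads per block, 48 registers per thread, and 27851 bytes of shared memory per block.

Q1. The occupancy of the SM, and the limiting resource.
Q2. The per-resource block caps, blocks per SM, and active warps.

Answer: occupancy 3/4, limited by shared memory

registers: 14 blocks
shared memory: 2 blocks
warps: 2 blocks
blocks: 24 blocks

Answer: 2 blocks, 36 active warps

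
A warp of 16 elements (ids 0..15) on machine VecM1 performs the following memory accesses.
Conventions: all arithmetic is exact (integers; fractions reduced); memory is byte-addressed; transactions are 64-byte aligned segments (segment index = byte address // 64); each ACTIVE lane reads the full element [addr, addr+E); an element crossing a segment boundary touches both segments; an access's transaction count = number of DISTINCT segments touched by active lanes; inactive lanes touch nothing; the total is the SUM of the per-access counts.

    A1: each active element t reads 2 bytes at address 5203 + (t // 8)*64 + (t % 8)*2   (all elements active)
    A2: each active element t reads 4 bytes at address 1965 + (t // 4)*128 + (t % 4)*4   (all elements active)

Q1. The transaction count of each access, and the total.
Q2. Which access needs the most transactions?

A1: 2 transactions
A2: 4 transactions

Answer: 2,4; total 6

Answer: A2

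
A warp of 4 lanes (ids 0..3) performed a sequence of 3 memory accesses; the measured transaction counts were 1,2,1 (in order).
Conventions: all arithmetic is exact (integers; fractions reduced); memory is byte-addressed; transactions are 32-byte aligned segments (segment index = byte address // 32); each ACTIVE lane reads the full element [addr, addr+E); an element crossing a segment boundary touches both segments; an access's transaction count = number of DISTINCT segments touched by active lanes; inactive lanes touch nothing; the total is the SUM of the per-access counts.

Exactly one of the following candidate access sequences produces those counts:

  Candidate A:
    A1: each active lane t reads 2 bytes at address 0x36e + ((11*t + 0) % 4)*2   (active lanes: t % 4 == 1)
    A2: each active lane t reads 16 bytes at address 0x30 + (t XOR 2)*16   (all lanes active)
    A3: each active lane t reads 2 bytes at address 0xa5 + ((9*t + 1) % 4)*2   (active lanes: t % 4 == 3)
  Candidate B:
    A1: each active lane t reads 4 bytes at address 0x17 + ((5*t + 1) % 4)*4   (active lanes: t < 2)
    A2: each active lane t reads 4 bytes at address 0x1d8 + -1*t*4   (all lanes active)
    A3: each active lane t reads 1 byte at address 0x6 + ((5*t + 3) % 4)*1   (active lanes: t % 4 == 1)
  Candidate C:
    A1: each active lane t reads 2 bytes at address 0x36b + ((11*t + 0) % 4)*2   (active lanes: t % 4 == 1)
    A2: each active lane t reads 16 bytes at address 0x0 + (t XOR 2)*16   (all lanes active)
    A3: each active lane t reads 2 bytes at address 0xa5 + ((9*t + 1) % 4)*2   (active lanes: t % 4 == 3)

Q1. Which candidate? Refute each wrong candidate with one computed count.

A: A2 gives 3 transactions, not 2
B: A1 gives 2 transactions, not 1
C: all counts match (1,2,1)

Answer: C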